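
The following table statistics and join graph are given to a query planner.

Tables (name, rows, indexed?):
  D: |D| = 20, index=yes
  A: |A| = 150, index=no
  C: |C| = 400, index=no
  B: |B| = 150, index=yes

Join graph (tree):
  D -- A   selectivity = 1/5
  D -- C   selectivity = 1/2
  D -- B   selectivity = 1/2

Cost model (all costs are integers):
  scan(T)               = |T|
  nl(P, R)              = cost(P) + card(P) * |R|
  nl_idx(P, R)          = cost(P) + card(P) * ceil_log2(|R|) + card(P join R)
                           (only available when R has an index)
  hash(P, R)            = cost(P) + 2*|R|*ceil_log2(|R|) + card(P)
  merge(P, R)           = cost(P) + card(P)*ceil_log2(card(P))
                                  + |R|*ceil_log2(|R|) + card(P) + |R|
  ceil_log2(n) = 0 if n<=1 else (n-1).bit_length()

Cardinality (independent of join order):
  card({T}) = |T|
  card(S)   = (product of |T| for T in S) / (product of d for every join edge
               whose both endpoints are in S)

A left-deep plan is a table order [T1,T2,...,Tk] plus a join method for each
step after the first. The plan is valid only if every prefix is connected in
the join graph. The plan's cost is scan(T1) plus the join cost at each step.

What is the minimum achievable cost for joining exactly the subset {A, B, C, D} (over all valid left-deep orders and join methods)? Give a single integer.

55700

Selinger DP over subsets of {A,B,C,D}:
  {D}: scan cost=20, card=20
  {A}: scan cost=150, card=150
  {C}: scan cost=400, card=400
  {B}: scan cost=150, card=150
  {AD}: card=600; try (D,hash)→500, (A,merge)→1490, (D,nl_idx)→1500, (D,merge)→1620, (A,hash)→2440, (A,nl)→3020 …(+1); best=500 via (D,hash)
  {CD}: card=4000; try (D,hash)→1000, (C,merge)→4140, (D,merge)→4520, (D,nl_idx)→6400, (C,hash)→7240, (C,nl)→8020 …(+1); best=1000 via (D,hash)
  {BD}: card=1500; try (D,hash)→500, (B,merge)→1490, (D,merge)→1620, (B,nl_idx)→1680, (D,nl_idx)→2400, (B,hash)→2440 …(+2); best=500 via (D,hash)
  {ACD}: card=120000; try (A,hash)→7400, (C,hash)→8300, (C,merge)→11100, (A,merge)→54350, (C,nl)→240500, (A,nl)→601000; best=7400 via (A,hash)
  {ABD}: card=45000; try (B,hash)→3500, (A,hash)→4400, (B,merge)→8450, (A,merge)→19850, (B,nl_idx)→50300, (B,nl)→90500 …(+1); best=3500 via (B,hash)
  {BCD}: card=300000; try (B,hash)→7400, (C,hash)→9200, (C,merge)→22500, (B,merge)→54350, (B,nl_idx)→333000, (C,nl)→600500 …(+1); best=7400 via (B,hash)
  {ABCD}: card=9000000; try (C,hash)→55700, (B,hash)→129800, (A,hash)→309800, (C,merge)→772500, (B,merge)→2168750, (A,merge)→6008750 …(+4); best=55700 via (C,hash)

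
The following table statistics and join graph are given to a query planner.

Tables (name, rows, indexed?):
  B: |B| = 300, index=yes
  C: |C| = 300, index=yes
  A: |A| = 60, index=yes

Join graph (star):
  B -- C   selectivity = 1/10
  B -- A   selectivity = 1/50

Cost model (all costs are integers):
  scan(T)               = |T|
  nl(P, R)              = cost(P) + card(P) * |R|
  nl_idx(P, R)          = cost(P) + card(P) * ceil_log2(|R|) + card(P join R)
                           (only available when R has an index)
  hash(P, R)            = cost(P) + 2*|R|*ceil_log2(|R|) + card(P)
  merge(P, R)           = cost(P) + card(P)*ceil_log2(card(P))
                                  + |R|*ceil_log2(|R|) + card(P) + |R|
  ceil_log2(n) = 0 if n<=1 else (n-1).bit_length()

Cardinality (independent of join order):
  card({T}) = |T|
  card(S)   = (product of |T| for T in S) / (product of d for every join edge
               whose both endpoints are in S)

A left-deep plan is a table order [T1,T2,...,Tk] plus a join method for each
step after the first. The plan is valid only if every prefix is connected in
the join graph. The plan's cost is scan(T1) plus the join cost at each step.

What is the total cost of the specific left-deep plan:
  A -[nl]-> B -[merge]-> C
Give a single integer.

step 1: scan A: cost=60, card=60
step 2: join B via nl
    card(P join B) = 60*300/(50) = 360
    cost = 60 + 60*300 = 18060
step 3: join C via merge
    card(P join C) = 360*300/(10) = 10800
    cost = 18060 + 360*9 + 300*9 + 360 + 300 = 24660

24660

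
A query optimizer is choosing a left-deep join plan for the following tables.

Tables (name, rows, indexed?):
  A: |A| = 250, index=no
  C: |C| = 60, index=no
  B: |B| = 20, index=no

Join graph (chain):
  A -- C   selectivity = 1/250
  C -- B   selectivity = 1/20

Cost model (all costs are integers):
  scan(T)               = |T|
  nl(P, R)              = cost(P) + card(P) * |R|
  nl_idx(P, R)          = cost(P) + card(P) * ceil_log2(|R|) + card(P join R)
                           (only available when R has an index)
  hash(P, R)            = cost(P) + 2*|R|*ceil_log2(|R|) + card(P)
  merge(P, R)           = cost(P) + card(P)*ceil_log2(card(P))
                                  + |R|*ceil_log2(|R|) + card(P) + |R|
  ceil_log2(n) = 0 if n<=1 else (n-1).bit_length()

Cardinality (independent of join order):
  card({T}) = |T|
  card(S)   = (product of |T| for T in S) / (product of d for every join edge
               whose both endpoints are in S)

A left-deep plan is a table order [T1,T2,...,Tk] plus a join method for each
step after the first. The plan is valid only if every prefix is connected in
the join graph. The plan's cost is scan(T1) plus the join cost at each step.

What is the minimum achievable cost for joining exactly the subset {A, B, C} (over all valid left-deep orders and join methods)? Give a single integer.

Selinger DP over subsets of {A,B,C}:
  {A}: scan cost=250, card=250
  {C}: scan cost=60, card=60
  {B}: scan cost=20, card=20
  {AC}: card=60; try (C,hash)→1220, (A,merge)→2730, (C,merge)→2920, (A,hash)→4120, (A,nl)→15060, (C,nl)→15250; best=1220 via (C,hash)
  {BC}: card=60; try (B,hash)→320, (C,merge)→560, (B,merge)→600, (C,hash)→760, (C,nl)→1220, (B,nl)→1260; best=320 via (B,hash)
  {ABC}: card=60; try (B,hash)→1480, (B,merge)→1760, (B,nl)→2420, (A,merge)→2990, (A,hash)→4380, (A,nl)→15320; best=1480 via (B,hash)

1480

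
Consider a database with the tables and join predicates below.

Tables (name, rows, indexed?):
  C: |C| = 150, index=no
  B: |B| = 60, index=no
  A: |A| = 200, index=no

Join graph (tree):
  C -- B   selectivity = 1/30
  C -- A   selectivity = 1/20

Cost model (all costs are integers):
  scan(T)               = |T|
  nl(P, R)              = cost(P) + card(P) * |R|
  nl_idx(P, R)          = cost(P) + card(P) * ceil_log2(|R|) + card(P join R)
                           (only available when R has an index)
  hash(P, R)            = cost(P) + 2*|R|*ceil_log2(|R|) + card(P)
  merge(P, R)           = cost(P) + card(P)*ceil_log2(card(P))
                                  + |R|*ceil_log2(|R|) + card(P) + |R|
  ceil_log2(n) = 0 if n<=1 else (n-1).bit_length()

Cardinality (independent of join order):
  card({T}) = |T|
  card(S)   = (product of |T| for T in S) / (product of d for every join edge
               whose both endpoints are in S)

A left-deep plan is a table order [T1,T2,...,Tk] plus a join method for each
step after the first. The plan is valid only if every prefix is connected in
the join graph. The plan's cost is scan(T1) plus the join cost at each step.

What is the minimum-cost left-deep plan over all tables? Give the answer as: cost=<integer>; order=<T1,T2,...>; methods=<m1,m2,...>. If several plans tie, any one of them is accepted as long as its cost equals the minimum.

Selinger DP (subsets sized 1..n):
  {C}: scan cost=150, card=150
  {B}: scan cost=60, card=60
  {A}: scan cost=200, card=200
  {BC}: card=300; try (B,hash)→1020, (C,merge)→1830, (B,merge)→1920, (C,hash)→2520, (C,nl)→9060, (B,nl)→9150; best=1020 via (B,hash)
  {AC}: card=1500; try (C,hash)→2800, (A,merge)→3300, (C,merge)→3350, (A,hash)→3500, (A,nl)→30150, (C,nl)→30200; best=2800 via (C,hash)
  {ABC}: card=3000; try (A,hash)→4520, (B,hash)→5020, (A,merge)→5820, (B,merge)→21220, (A,nl)→61020, (B,nl)→92800; best=4520 via (A,hash)

cost=4520; order=C,B,A; methods=hash,hash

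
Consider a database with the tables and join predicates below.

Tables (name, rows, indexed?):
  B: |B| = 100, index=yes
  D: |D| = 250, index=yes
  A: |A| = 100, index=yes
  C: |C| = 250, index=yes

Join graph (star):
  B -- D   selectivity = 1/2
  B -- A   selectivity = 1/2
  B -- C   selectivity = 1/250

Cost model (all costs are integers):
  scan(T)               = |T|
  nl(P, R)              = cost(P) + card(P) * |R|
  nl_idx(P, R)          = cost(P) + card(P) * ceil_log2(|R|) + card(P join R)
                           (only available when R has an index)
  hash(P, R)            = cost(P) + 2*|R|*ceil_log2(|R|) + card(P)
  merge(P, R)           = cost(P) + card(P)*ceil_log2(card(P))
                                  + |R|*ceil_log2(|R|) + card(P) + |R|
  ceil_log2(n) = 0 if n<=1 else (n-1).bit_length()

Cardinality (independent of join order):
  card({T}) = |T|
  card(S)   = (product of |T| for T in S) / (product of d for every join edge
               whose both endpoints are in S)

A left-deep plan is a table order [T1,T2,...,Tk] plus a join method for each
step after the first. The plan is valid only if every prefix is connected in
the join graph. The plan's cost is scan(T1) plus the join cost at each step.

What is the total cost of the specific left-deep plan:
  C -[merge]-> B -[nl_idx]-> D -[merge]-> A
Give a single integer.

step 1: scan C: cost=250, card=250
step 2: join B via merge
    card(P join B) = 250*100/(250) = 100
    cost = 250 + 250*8 + 100*7 + 250 + 100 = 3300
step 3: join D via nl_idx
    card(P join D) = 100*250/(2) = 12500
    cost = 3300 + 100*8 + 12500 = 16600
step 4: join A via merge
    card(P join A) = 12500*100/(2) = 625000
    cost = 16600 + 12500*14 + 100*7 + 12500 + 100 = 204900

204900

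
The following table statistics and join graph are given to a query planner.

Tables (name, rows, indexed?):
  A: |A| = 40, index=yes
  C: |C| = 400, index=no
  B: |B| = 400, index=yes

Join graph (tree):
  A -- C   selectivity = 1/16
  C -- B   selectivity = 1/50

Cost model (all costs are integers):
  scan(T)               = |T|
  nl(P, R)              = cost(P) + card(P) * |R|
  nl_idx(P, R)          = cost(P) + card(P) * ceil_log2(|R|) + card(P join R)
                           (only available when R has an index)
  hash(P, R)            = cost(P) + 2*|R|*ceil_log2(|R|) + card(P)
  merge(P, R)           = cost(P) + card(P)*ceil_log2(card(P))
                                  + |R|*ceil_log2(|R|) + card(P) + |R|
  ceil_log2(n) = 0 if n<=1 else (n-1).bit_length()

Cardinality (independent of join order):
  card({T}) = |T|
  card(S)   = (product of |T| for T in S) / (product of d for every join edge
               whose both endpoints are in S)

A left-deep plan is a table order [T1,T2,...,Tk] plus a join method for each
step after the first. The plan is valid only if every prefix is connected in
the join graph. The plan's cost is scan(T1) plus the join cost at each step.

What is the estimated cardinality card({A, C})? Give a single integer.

1000

Tables in S: A(40), C(400)
Edges inside S: A-C(d=16)
numerator = 40 * 400 = 16000
denominator = 16 = 16
card(S) = 16000 / 16 = 1000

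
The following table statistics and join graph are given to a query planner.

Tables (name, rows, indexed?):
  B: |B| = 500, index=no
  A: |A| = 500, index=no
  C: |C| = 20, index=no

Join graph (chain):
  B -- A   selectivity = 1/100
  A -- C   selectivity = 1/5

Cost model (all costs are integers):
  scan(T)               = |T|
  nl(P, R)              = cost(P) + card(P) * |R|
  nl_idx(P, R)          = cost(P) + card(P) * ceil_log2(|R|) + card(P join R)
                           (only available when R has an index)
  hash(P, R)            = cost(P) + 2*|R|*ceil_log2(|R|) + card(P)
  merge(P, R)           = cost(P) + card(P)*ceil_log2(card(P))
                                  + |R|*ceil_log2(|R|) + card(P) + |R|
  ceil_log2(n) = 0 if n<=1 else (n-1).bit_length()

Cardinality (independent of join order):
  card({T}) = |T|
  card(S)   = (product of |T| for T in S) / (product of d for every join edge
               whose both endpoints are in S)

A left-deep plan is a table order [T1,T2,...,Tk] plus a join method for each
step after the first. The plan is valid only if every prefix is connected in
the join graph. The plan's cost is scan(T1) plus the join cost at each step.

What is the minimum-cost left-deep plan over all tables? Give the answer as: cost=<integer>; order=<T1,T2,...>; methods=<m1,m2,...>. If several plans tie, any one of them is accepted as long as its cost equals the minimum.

Selinger DP (subsets sized 1..n):
  {B}: scan cost=500, card=500
  {A}: scan cost=500, card=500
  {C}: scan cost=20, card=20
  {AB}: card=2500; try (B,hash)→10000, (A,hash)→10000, (B,merge)→10500, (A,merge)→10500, (B,nl)→250500, (A,nl)→250500; best=10000 via (B,hash)
  {AC}: card=2000; try (C,hash)→1200, (A,merge)→5140, (C,merge)→5620, (A,hash)→9040, (A,nl)→10020, (C,nl)→10500; best=1200 via (C,hash)
  {ABC}: card=10000; try (B,hash)→12200, (C,hash)→12700, (B,merge)→30200, (C,merge)→42620, (C,nl)→60000, (B,nl)→1001200; best=12200 via (B,hash)

cost=12200; order=A,C,B; methods=hash,hash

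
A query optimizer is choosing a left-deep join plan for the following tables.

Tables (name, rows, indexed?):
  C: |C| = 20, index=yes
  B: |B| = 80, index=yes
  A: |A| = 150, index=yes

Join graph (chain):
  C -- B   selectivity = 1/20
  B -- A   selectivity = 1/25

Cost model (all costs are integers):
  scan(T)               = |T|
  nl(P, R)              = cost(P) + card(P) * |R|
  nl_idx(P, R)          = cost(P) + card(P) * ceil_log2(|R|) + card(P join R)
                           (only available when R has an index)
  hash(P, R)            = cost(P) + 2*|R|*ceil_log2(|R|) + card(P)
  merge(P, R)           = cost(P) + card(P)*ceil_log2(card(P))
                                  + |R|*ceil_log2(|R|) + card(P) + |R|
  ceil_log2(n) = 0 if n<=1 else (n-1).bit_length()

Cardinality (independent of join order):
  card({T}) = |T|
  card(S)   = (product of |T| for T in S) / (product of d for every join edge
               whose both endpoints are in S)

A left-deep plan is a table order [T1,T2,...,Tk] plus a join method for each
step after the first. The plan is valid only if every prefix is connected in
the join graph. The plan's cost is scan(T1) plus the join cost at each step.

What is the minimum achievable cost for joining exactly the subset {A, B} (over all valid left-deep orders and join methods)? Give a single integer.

1200

Selinger DP over subsets of {A,B}:
  {B}: scan cost=80, card=80
  {A}: scan cost=150, card=150
  {AB}: card=480; try (A,nl_idx)→1200, (B,hash)→1420, (B,nl_idx)→1680, (A,merge)→2070, (B,merge)→2140, (A,hash)→2560 …(+2); best=1200 via (A,nl_idx)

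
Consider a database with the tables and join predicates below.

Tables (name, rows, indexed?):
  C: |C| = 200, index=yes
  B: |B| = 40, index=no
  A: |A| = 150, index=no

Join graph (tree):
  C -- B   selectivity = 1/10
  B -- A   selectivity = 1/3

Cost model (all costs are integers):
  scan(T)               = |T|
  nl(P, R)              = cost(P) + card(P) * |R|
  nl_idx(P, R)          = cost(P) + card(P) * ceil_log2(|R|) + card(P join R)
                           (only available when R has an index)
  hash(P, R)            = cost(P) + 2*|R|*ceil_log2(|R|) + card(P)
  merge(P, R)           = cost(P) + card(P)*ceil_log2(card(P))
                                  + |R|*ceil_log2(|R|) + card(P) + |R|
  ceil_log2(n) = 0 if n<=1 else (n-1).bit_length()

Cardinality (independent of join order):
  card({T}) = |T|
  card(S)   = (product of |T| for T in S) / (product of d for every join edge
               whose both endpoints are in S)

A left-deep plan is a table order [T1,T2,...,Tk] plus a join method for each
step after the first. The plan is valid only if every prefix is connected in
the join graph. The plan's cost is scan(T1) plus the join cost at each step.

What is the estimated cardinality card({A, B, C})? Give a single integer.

Tables in S: A(150), B(40), C(200)
Edges inside S: C-B(d=10), B-A(d=3)
numerator = 150 * 40 * 200 = 1200000
denominator = 10 * 3 = 30
card(S) = 1200000 / 30 = 40000

40000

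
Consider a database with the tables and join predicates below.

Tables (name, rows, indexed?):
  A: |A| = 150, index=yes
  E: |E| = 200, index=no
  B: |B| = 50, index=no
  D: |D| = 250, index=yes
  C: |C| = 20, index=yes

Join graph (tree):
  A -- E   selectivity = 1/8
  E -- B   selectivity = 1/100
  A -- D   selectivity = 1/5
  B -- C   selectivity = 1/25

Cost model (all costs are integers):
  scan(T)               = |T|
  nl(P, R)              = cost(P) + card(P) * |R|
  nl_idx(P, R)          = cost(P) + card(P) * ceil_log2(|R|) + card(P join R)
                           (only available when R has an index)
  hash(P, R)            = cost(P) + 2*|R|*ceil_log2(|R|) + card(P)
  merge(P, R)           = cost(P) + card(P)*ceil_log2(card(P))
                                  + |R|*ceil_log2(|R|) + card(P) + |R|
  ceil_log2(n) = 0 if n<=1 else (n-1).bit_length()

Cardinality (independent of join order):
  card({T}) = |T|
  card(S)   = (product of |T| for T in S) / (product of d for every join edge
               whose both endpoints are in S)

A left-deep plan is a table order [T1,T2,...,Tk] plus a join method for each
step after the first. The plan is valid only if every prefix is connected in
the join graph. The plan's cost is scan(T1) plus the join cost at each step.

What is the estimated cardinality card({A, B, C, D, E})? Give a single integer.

75000

Tables in S: A(150), B(50), C(20), D(250), E(200)
Edges inside S: A-E(d=8), E-B(d=100), A-D(d=5), B-C(d=25)
numerator = 150 * 50 * 20 * 250 * 200 = 7500000000
denominator = 8 * 100 * 5 * 25 = 100000
card(S) = 7500000000 / 100000 = 75000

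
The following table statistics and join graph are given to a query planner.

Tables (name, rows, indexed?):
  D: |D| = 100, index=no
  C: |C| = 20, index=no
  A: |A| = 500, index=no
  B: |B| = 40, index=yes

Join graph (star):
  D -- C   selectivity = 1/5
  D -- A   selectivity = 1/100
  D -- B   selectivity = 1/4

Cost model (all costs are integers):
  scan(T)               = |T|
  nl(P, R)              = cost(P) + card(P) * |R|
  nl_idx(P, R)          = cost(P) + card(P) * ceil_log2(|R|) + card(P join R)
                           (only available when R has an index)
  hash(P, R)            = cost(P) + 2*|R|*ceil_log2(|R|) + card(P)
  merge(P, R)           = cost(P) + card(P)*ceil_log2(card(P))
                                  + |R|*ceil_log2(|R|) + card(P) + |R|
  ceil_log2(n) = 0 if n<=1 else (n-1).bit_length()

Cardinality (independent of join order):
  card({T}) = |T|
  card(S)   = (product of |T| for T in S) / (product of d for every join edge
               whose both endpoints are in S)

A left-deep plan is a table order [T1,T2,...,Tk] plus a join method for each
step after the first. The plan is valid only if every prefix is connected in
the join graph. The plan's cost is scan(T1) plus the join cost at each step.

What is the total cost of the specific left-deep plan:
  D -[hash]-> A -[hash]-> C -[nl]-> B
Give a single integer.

89900

step 1: scan D: cost=100, card=100
step 2: join A via hash
    card(P join A) = 100*500/(100) = 500
    cost = 100 + 2*500*9 + 100 = 9200
step 3: join C via hash
    card(P join C) = 500*20/(5) = 2000
    cost = 9200 + 2*20*5 + 500 = 9900
step 4: join B via nl
    card(P join B) = 2000*40/(4) = 20000
    cost = 9900 + 2000*40 = 89900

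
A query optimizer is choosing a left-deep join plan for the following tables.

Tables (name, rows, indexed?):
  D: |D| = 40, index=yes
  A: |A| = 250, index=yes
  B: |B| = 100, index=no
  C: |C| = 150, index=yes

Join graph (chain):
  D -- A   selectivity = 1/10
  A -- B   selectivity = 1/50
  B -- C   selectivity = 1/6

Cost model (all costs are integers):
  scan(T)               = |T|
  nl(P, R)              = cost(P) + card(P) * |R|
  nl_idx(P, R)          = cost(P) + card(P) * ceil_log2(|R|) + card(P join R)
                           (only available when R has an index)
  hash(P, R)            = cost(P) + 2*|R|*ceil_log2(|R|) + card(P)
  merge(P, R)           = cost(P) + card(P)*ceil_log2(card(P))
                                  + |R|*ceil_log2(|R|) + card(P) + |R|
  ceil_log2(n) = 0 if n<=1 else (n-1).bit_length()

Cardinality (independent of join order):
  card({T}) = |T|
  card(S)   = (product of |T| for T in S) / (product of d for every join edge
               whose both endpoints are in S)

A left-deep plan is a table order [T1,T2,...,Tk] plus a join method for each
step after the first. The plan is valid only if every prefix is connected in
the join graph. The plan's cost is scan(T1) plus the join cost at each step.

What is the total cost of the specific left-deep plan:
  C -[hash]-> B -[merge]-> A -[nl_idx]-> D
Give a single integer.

step 1: scan C: cost=150, card=150
step 2: join B via hash
    card(P join B) = 150*100/(6) = 2500
    cost = 150 + 2*100*7 + 150 = 1700
step 3: join A via merge
    card(P join A) = 2500*250/(50) = 12500
    cost = 1700 + 2500*12 + 250*8 + 2500 + 250 = 36450
step 4: join D via nl_idx
    card(P join D) = 12500*40/(10) = 50000
    cost = 36450 + 12500*6 + 50000 = 161450

161450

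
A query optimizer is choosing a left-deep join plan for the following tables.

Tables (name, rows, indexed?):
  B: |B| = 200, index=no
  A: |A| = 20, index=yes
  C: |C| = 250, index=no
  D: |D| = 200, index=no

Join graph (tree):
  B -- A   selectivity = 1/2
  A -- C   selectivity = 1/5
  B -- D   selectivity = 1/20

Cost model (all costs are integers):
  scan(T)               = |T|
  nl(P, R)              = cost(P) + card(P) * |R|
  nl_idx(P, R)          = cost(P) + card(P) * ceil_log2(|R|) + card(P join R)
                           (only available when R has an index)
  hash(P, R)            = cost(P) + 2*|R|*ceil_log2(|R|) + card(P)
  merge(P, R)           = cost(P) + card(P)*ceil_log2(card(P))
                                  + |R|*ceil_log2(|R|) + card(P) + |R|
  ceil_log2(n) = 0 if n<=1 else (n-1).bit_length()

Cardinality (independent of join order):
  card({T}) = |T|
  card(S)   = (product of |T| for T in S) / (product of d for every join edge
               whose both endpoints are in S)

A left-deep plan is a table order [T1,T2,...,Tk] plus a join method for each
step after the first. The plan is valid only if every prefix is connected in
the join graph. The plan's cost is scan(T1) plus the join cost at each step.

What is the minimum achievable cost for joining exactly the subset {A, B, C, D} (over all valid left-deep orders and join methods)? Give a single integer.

29800

Selinger DP over subsets of {A,B,C,D}:
  {B}: scan cost=200, card=200
  {A}: scan cost=20, card=20
  {C}: scan cost=250, card=250
  {D}: scan cost=200, card=200
  {AB}: card=2000; try (A,hash)→600, (B,merge)→1940, (A,merge)→2120, (A,nl_idx)→3200, (B,hash)→3240, (B,nl)→4020 …(+1); best=600 via (A,hash)
  {BD}: card=2000; try (D,hash)→3600, (B,hash)→3600, (D,merge)→3800, (B,merge)→3800, (D,nl)→40200, (B,nl)→40200; best=3600 via (D,hash)
  {AC}: card=1000; try (A,hash)→700, (C,merge)→2390, (A,nl_idx)→2500, (A,merge)→2620, (C,hash)→4040, (C,nl)→5020 …(+1); best=700 via (A,hash)
  {ABC}: card=100000; try (B,hash)→4900, (C,hash)→6600, (B,merge)→13500, (C,merge)→26850, (B,nl)→200700, (C,nl)→500600; best=4900 via (B,hash)
  {ABD}: card=20000; try (D,hash)→5800, (A,hash)→5800, (D,merge)→26400, (A,merge)→27720, (A,nl_idx)→33600, (A,nl)→43600 …(+1); best=5800 via (D,hash)
  {ABCD}: card=1000000; try (C,hash)→29800, (D,hash)→108100, (C,merge)→328050, (D,merge)→1806700, (C,nl)→5005800, (D,nl)→20004900; best=29800 via (C,hash)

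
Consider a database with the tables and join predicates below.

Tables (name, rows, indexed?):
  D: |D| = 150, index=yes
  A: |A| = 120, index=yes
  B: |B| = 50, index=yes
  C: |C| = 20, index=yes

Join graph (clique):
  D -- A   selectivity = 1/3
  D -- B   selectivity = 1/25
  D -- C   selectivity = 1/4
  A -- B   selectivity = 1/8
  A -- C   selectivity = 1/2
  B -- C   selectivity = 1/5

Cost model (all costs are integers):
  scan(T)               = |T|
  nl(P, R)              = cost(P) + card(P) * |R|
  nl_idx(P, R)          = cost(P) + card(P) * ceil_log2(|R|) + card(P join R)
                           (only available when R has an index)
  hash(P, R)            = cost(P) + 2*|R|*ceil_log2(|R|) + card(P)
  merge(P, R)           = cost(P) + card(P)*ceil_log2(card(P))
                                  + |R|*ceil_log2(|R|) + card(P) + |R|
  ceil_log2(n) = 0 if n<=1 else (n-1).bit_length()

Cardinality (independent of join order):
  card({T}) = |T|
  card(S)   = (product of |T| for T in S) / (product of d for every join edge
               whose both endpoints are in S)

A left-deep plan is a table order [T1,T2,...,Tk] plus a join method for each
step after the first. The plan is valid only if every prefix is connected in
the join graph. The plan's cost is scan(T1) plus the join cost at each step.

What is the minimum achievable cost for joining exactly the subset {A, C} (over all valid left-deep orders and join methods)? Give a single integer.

440

Selinger DP over subsets of {A,C}:
  {A}: scan cost=120, card=120
  {C}: scan cost=20, card=20
  {AC}: card=1200; try (C,hash)→440, (A,merge)→1100, (C,merge)→1200, (A,nl_idx)→1360, (A,hash)→1720, (C,nl_idx)→1920 …(+2); best=440 via (C,hash)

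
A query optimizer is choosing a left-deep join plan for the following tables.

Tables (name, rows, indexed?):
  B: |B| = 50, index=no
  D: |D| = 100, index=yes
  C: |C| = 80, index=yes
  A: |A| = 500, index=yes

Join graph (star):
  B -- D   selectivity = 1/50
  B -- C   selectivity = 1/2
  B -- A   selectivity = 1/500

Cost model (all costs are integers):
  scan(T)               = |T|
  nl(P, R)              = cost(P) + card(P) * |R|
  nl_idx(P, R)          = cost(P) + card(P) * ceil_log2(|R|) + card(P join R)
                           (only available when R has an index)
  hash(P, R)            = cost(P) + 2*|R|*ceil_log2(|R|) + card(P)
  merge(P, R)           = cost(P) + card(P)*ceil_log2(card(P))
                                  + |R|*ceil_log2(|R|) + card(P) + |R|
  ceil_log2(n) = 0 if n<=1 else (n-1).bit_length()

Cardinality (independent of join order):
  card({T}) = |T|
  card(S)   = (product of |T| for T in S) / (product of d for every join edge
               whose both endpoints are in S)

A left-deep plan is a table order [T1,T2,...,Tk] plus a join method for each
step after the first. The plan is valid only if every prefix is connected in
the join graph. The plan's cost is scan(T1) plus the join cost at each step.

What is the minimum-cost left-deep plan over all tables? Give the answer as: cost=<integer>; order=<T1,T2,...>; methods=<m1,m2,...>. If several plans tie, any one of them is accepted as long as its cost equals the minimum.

Selinger DP (subsets sized 1..n):
  {B}: scan cost=50, card=50
  {D}: scan cost=100, card=100
  {C}: scan cost=80, card=80
  {A}: scan cost=500, card=500
  {BD}: card=100; try (D,nl_idx)→500, (B,hash)→800, (D,merge)→1200, (B,merge)→1250, (D,hash)→1500, (D,nl)→5050 …(+1); best=500 via (D,nl_idx)
  {BC}: card=2000; try (B,hash)→760, (C,merge)→1040, (B,merge)→1070, (C,hash)→1220, (C,nl_idx)→2400, (C,nl)→4050 …(+1); best=760 via (B,hash)
  {AB}: card=50; try (A,nl_idx)→550, (B,hash)→1600, (A,merge)→5400, (B,merge)→5850, (A,hash)→9100, (A,nl)→25050 …(+1); best=550 via (A,nl_idx)
  {BCD}: card=4000; try (C,hash)→1720, (C,merge)→1940, (D,hash)→4160, (C,nl_idx)→5200, (C,nl)→8500, (D,nl_idx)→18760 …(+2); best=1720 via (C,hash)
  {ABD}: card=100; try (D,nl_idx)→1000, (A,nl_idx)→1500, (D,merge)→1700, (D,hash)→2000, (D,nl)→5550, (A,merge)→6300 …(+2); best=1000 via (D,nl_idx)
  {ABC}: card=2000; try (C,merge)→1540, (C,hash)→1720, (C,nl_idx)→2900, (C,nl)→4550, (A,hash)→11760, (A,nl_idx)→20760 …(+2); best=1540 via (C,merge)
  {ABCD}: card=4000; try (C,hash)→2220, (C,merge)→2440, (D,hash)→4940, (C,nl_idx)→5700, (C,nl)→9000, (A,hash)→14720 …(+6); best=2220 via (C,hash)

cost=2220; order=B,A,D,C; methods=nl_idx,nl_idx,hash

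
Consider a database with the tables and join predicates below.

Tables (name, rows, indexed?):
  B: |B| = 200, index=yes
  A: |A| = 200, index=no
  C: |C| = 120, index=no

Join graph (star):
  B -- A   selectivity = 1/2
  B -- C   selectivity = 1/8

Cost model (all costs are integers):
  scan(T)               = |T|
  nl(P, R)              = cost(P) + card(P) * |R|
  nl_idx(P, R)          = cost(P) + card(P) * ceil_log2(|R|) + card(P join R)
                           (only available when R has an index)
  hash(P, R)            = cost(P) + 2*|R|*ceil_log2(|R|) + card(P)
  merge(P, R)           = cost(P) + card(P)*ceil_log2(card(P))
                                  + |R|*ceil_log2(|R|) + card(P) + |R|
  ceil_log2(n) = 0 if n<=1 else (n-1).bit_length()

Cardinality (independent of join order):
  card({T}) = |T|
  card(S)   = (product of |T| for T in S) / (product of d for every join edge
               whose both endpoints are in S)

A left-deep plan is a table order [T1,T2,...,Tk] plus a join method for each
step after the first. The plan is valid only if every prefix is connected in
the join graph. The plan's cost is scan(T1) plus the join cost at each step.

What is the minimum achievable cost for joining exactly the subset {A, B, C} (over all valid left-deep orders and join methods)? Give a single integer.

Selinger DP over subsets of {A,B,C}:
  {B}: scan cost=200, card=200
  {A}: scan cost=200, card=200
  {C}: scan cost=120, card=120
  {AB}: card=20000; try (B,hash)→3600, (A,hash)→3600, (B,merge)→3800, (A,merge)→3800, (B,nl_idx)→21800, (B,nl)→40200 …(+1); best=3600 via (B,hash)
  {BC}: card=3000; try (C,hash)→2080, (B,merge)→2880, (C,merge)→2960, (B,hash)→3440, (B,nl_idx)→4080, (B,nl)→24120 …(+1); best=2080 via (C,hash)
  {ABC}: card=300000; try (A,hash)→8280, (C,hash)→25280, (A,merge)→42880, (C,merge)→324560, (A,nl)→602080, (C,nl)→2403600; best=8280 via (A,hash)

8280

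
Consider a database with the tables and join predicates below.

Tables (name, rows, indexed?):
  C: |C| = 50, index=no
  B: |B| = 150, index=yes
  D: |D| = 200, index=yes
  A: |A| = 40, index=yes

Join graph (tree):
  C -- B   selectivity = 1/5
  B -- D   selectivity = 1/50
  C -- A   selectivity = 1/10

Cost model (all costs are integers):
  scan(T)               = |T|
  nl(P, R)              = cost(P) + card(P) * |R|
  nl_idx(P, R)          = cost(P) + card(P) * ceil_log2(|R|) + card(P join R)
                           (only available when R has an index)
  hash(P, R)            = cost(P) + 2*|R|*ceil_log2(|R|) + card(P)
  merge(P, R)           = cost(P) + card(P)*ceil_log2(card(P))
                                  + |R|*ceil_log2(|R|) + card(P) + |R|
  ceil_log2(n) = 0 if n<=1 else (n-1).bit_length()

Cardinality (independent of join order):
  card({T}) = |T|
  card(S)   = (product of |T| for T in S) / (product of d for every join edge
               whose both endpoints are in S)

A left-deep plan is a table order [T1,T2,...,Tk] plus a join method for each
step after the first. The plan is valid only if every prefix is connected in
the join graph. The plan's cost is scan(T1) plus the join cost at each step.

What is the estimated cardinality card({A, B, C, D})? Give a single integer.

24000

Tables in S: A(40), B(150), C(50), D(200)
Edges inside S: C-B(d=5), B-D(d=50), C-A(d=10)
numerator = 40 * 150 * 50 * 200 = 60000000
denominator = 5 * 50 * 10 = 2500
card(S) = 60000000 / 2500 = 24000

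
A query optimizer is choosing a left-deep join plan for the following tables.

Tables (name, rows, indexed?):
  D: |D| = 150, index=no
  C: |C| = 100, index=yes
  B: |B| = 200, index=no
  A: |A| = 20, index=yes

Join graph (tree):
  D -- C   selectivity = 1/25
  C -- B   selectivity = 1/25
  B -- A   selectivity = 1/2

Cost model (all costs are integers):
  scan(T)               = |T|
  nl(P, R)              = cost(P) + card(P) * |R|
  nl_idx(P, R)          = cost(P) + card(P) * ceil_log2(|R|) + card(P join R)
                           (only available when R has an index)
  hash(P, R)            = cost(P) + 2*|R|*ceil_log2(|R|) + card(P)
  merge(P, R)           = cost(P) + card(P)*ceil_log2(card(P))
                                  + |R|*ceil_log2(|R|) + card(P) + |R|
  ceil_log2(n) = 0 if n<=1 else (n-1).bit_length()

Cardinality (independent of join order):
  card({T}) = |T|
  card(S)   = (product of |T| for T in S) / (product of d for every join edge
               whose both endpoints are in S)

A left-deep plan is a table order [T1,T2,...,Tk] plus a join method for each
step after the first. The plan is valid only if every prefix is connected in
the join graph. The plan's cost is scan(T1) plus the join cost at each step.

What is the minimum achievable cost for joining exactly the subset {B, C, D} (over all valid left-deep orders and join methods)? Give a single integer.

Selinger DP over subsets of {B,C,D}:
  {D}: scan cost=150, card=150
  {C}: scan cost=100, card=100
  {B}: scan cost=200, card=200
  {CD}: card=600; try (C,hash)→1700, (C,nl_idx)→1800, (D,merge)→2250, (C,merge)→2300, (D,hash)→2600, (D,nl)→15100 …(+1); best=1700 via (C,hash)
  {BC}: card=800; try (C,hash)→1800, (C,nl_idx)→2400, (B,merge)→2700, (C,merge)→2800, (B,hash)→3400, (B,nl)→20100 …(+1); best=1800 via (C,hash)
  {BCD}: card=4800; try (D,hash)→5000, (B,hash)→5500, (B,merge)→10100, (D,merge)→11950, (B,nl)→121700, (D,nl)→121800; best=5000 via (D,hash)

5000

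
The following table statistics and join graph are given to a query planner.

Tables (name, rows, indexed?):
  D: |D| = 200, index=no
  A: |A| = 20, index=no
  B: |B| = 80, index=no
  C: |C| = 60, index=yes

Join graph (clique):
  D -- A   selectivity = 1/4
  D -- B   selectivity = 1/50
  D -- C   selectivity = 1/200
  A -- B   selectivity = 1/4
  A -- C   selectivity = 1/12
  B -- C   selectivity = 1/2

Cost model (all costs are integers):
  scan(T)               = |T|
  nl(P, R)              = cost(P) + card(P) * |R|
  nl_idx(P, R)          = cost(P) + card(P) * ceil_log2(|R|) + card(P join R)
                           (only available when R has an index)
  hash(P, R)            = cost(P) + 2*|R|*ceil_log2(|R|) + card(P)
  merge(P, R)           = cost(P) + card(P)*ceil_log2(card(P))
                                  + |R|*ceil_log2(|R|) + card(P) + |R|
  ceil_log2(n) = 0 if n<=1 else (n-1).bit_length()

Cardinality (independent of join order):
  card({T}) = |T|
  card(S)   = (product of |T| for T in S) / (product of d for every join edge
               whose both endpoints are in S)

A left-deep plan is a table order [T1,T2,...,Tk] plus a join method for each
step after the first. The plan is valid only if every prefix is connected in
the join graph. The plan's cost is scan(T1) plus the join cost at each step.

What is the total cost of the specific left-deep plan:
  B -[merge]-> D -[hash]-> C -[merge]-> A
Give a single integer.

4016

step 1: scan B: cost=80, card=80
step 2: join D via merge
    card(P join D) = 80*200/(50) = 320
    cost = 80 + 80*7 + 200*8 + 80 + 200 = 2520
step 3: join C via hash
    card(P join C) = 320*60/(200*2) = 48
    cost = 2520 + 2*60*6 + 320 = 3560
step 4: join A via merge
    card(P join A) = 48*20/(4*4*12) = 5
    cost = 3560 + 48*6 + 20*5 + 48 + 20 = 4016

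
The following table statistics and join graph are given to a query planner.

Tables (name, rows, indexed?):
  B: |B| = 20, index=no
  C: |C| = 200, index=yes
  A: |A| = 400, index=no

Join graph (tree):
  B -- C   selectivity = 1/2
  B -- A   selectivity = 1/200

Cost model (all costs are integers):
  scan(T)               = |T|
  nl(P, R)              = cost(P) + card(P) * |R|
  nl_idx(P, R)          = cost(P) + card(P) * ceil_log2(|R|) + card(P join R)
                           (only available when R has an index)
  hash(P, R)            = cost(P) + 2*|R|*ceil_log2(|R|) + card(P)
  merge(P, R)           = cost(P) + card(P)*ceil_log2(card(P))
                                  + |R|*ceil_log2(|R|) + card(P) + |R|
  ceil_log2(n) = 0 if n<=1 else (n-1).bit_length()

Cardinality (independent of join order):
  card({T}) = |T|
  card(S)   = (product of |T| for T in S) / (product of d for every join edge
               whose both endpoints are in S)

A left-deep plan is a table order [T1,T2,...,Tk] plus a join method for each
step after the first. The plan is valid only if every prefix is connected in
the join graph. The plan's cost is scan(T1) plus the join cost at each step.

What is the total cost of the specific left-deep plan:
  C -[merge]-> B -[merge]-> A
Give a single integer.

step 1: scan C: cost=200, card=200
step 2: join B via merge
    card(P join B) = 200*20/(2) = 2000
    cost = 200 + 200*8 + 20*5 + 200 + 20 = 2120
step 3: join A via merge
    card(P join A) = 2000*400/(200) = 4000
    cost = 2120 + 2000*11 + 400*9 + 2000 + 400 = 30120

30120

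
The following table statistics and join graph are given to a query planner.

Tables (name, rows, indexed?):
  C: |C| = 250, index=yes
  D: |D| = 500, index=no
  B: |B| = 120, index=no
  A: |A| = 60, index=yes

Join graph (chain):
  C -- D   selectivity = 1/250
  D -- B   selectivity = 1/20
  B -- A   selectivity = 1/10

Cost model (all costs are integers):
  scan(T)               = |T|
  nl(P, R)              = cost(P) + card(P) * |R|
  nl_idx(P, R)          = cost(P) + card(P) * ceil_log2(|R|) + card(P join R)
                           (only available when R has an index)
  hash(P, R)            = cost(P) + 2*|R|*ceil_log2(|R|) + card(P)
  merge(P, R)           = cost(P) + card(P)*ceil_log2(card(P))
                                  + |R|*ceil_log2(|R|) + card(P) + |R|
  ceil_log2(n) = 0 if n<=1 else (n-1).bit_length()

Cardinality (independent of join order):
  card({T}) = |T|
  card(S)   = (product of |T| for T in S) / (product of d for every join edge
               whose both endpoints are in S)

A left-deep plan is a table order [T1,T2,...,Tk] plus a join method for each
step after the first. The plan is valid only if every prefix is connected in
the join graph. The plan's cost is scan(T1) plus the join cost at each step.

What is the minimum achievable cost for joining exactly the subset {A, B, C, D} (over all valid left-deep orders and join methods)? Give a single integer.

Selinger DP over subsets of {A,B,C,D}:
  {C}: scan cost=250, card=250
  {D}: scan cost=500, card=500
  {B}: scan cost=120, card=120
  {A}: scan cost=60, card=60
  {CD}: card=500; try (C,hash)→5000, (C,nl_idx)→5000, (D,merge)→7500, (C,merge)→7750, (D,hash)→9500, (D,nl)→125250 …(+1); best=5000 via (C,hash)
  {BD}: card=3000; try (B,hash)→2680, (D,merge)→6080, (B,merge)→6460, (D,hash)→9240, (D,nl)→60120, (B,nl)→60500; best=2680 via (B,hash)
  {AB}: card=720; try (A,hash)→960, (B,merge)→1440, (A,merge)→1500, (A,nl_idx)→1560, (B,hash)→1800, (B,nl)→7260 …(+1); best=960 via (A,hash)
  {BCD}: card=3000; try (B,hash)→7180, (C,hash)→9680, (B,merge)→10960, (C,nl_idx)→29680, (C,merge)→43930, (B,nl)→65000 …(+1); best=7180 via (B,hash)
  {ABD}: card=18000; try (A,hash)→6400, (D,hash)→10680, (D,merge)→13880, (A,nl_idx)→38680, (A,merge)→42100, (A,nl)→182680 …(+1); best=6400 via (A,hash)
  {ABCD}: card=18000; try (A,hash)→10900, (C,hash)→28400, (A,nl_idx)→43180, (A,merge)→46600, (C,nl_idx)→168400, (A,nl)→187180 …(+2); best=10900 via (A,hash)

10900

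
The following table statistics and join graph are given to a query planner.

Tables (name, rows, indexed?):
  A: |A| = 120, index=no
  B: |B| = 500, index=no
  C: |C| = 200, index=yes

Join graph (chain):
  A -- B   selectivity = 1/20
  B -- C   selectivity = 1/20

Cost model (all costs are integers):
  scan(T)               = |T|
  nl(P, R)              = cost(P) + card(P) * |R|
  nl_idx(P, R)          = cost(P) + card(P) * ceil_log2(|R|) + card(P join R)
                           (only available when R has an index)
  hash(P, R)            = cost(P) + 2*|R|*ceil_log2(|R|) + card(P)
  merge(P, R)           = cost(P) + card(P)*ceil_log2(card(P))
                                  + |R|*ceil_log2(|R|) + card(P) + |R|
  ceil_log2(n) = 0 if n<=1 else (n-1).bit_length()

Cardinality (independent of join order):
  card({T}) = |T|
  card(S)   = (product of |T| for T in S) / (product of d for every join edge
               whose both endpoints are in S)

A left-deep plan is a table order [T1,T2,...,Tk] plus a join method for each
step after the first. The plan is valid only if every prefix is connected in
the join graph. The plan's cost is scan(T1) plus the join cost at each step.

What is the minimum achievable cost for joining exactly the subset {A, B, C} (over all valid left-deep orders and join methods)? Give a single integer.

8880

Selinger DP over subsets of {A,B,C}:
  {A}: scan cost=120, card=120
  {B}: scan cost=500, card=500
  {C}: scan cost=200, card=200
  {AB}: card=3000; try (A,hash)→2680, (B,merge)→6080, (A,merge)→6460, (B,hash)→9240, (B,nl)→60120, (A,nl)→60500; best=2680 via (A,hash)
  {BC}: card=5000; try (C,hash)→4200, (B,merge)→7000, (C,merge)→7300, (B,hash)→9400, (C,nl_idx)→9500, (B,nl)→100200 …(+1); best=4200 via (C,hash)
  {ABC}: card=30000; try (C,hash)→8880, (A,hash)→10880, (C,merge)→43480, (C,nl_idx)→56680, (A,merge)→75160, (C,nl)→602680 …(+1); best=8880 via (C,hash)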